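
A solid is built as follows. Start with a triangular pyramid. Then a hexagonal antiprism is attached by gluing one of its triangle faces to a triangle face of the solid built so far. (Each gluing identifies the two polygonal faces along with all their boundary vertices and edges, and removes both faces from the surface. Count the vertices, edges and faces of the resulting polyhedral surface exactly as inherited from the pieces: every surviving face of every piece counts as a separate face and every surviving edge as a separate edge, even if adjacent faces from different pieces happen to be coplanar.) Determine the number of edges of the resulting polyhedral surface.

27

A triangular pyramid: V=4, E=6, F=4.
Attach a hexagonal antiprism (V=12, E=24, F=14) along a 3-gon: merge 3 vertices and 3 edges, delete both glued faces → V=13, E=27, F=16.
Check: V − E + F = 13 − 27 + 16 = 2.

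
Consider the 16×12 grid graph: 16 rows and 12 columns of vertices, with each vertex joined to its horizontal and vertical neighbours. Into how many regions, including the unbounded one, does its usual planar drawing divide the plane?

166

The grid has V = 16·12 = 192 vertices and E = 16·11 + 12·15 = 356 edges.
F = 2 − V + E = 2 − 192 + 356 = 166.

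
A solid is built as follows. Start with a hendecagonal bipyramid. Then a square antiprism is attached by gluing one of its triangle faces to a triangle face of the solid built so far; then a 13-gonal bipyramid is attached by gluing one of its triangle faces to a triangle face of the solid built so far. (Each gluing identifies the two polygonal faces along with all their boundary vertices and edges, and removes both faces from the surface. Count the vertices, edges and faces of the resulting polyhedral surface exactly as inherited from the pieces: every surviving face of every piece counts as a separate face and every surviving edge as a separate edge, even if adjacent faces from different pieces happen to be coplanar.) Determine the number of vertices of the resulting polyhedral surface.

30

A hendecagonal bipyramid: V=13, E=33, F=22.
Attach a square antiprism (V=8, E=16, F=10) along a 3-gon: merge 3 vertices and 3 edges, delete both glued faces → V=18, E=46, F=30.
Attach a 13-gonal bipyramid (V=15, E=39, F=26) along a 3-gon: merge 3 vertices and 3 edges, delete both glued faces → V=30, E=82, F=54.
Check: V − E + F = 30 − 82 + 54 = 2.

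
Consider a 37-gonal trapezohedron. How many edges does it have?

The n-trapezohedron (dual of the n-antiprism) has V = 2·37 + 2 = 76, E = 4·37 = 148, F = 2·37 = 74.

148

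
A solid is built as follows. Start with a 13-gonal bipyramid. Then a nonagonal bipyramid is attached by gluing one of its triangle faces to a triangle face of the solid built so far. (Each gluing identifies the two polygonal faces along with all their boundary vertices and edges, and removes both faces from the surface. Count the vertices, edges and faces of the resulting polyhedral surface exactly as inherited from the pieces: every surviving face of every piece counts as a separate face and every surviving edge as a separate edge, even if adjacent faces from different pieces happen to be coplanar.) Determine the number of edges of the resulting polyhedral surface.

A 13-gonal bipyramid: V=15, E=39, F=26.
Attach a nonagonal bipyramid (V=11, E=27, F=18) along a 3-gon: merge 3 vertices and 3 edges, delete both glued faces → V=23, E=63, F=42.
Check: V − E + F = 23 − 63 + 42 = 2.

63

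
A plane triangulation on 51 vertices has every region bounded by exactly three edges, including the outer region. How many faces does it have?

98

In a plane triangulation 3F = 2E and V − E + F = 2, so F = 2V − 4 = 2·51 − 4 = 98.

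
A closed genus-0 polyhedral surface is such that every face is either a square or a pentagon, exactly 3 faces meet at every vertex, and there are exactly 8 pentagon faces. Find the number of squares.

Let x be the number of squares; then F = 8 + x.
Edge–face incidences: 2E = 5·8 + 4·x = 40 + 4x.
Every vertex has degree 3, so 3V = 2E.
Euler: V − E + F = 2 ⇒ (2E)/3 − E + (8 + x) = 2.
Multiply by 6: 2·(2E) − 3·(2E) + 6·(8 + x) = 12, i.e. 48 + 6x − (40 + 4x) = 12.
Collecting terms: 2x + 8 = 12, so 2x = 4, so x = 2.
Then 2E = 40 + 4·2 = 48, so E = 24, V = 2E/3 = 16, F = 8 + 2 = 10.

2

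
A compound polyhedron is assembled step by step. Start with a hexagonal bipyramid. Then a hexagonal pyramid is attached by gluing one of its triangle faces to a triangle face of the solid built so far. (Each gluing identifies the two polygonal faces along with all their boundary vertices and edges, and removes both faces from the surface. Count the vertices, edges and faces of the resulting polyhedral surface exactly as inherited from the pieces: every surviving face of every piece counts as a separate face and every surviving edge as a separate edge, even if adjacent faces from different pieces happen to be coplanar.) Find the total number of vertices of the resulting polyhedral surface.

12

A hexagonal bipyramid: V=8, E=18, F=12.
Attach a hexagonal pyramid (V=7, E=12, F=7) along a 3-gon: merge 3 vertices and 3 edges, delete both glued faces → V=12, E=27, F=17.
Check: V − E + F = 12 − 27 + 17 = 2.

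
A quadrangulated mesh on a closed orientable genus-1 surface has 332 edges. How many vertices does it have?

χ = 2 − 2·1 = 0, and every face is a square so 4F = 2E.
F = 2E/4 = 166. Then V = 0 + E − F = 0 + 332 − 166 = 166.

166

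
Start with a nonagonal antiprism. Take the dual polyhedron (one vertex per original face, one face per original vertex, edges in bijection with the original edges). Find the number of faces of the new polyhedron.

18

The base solid has V = 18, E = 36, F = 20.
The dual swaps V and F and preserves E: V′ = F = 20, E′ = E = 36, F′ = V = 18.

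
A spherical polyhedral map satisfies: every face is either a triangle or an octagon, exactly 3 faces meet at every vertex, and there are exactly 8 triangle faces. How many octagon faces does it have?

Let x be the number of octagons; then F = 8 + x.
Edge–face incidences: 2E = 3·8 + 8·x = 24 + 8x.
Every vertex has degree 3, so 3V = 2E.
Euler: V − E + F = 2 ⇒ (2E)/3 − E + (8 + x) = 2.
Multiply by 6: 2·(2E) − 3·(2E) + 6·(8 + x) = 12, i.e. 48 + 6x − (24 + 8x) = 12.
Collecting terms: −2x + 24 = 12, so −2x = −12, so x = 6.
Then 2E = 24 + 8·6 = 72, so E = 36, V = 2E/3 = 24, F = 8 + 6 = 14.

6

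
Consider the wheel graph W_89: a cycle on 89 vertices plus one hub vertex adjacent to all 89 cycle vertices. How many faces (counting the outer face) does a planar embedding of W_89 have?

W_89 has V = 89 + 1 = 90 vertices and E = 2·89 = 178 edges.
By Euler's formula F = 2 − V + E = 2 − 90 + 178 = 90.

90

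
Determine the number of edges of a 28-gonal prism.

84

A prism on an n-gon has two n-gon bases and n rectangular sides: V = 2·28 = 56, E = 3·28 = 84, F = 28 + 2 = 30.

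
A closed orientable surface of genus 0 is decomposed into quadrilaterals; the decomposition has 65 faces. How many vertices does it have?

67

χ = 2 − 2·0 = 2, and every face is a square so 4F = 2E.
E = 4·65/2 = 130. Then V = 2 + E − F = 2 + 130 − 65 = 67.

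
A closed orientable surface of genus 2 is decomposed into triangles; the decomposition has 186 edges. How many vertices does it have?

60

χ = 2 − 2·2 = -2, and every face is a triangle so 3F = 2E.
F = 2E/3 = 124. Then V = -2 + E − F = -2 + 186 − 124 = 60.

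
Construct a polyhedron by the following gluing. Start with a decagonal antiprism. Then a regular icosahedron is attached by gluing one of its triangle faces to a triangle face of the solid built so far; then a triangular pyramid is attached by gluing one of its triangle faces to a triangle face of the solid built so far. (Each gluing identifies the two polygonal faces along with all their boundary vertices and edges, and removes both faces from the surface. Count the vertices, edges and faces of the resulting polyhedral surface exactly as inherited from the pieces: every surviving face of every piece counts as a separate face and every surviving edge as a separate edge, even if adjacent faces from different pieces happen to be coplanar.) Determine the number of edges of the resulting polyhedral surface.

A decagonal antiprism: V=20, E=40, F=22.
Attach a regular icosahedron (V=12, E=30, F=20) along a 3-gon: merge 3 vertices and 3 edges, delete both glued faces → V=29, E=67, F=40.
Attach a triangular pyramid (V=4, E=6, F=4) along a 3-gon: merge 3 vertices and 3 edges, delete both glued faces → V=30, E=70, F=42.
Check: V − E + F = 30 − 70 + 42 = 2.

70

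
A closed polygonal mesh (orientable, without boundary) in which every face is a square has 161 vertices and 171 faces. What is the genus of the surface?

6

Every face is a square, so 2E = 4·171 = 684, giving E = 342.
χ = V − E + F = 161 − 342 + 171 = -10.
For a closed orientable surface χ = 2 − 2g, so g = (2 − (-10))/2 = 6.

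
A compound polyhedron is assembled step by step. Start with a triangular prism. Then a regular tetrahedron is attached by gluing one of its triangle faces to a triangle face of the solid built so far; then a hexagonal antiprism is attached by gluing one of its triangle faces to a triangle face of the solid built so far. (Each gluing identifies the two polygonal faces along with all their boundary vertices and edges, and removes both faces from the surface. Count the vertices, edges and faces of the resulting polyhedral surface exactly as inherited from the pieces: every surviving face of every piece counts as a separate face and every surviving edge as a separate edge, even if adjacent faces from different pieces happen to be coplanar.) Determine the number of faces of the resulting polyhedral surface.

19

A triangular prism: V=6, E=9, F=5.
Attach a regular tetrahedron (V=4, E=6, F=4) along a 3-gon: merge 3 vertices and 3 edges, delete both glued faces → V=7, E=12, F=7.
Attach a hexagonal antiprism (V=12, E=24, F=14) along a 3-gon: merge 3 vertices and 3 edges, delete both glued faces → V=16, E=33, F=19.
Check: V − E + F = 16 − 33 + 19 = 2.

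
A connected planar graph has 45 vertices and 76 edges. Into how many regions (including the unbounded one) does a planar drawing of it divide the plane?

Euler's formula for a connected plane graph: V − E + F = 2, so F = 2 − 45 + 76 = 33.

33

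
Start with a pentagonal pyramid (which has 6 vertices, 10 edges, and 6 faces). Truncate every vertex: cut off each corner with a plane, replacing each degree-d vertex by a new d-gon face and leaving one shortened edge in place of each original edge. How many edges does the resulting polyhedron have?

30

Truncation replaces each original edge-end by a new vertex, so V′ = 2E = 20.
Each original edge survives, and each old vertex of degree d contributes d new edges; summing degrees gives Σd = 2E, so E′ = E + 2E = 3E = 30.
Each original face survives and each original vertex becomes one new face: F′ = F + V = 12.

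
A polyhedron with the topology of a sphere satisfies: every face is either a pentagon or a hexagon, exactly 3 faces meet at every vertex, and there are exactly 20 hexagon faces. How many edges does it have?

90

Let x be the number of pentagons; then F = 20 + x.
Edge–face incidences: 2E = 6·20 + 5·x = 120 + 5x.
Every vertex has degree 3, so 3V = 2E.
Euler: V − E + F = 2 ⇒ (2E)/3 − E + (20 + x) = 2.
Multiply by 6: 2·(2E) − 3·(2E) + 6·(20 + x) = 12, i.e. 120 + 6x − (120 + 5x) = 12.
Collecting terms: x = 12.
Then 2E = 120 + 5·12 = 180, so E = 90, V = 2E/3 = 60, F = 20 + 12 = 32.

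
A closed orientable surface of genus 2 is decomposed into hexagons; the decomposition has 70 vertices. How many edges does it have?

108

χ = 2 − 2·2 = -2, and every face is a hexagon so 6F = 2E.
V − E + F = -2 with E = 6F/2 gives 70 − (6/2 − 1)·F = -2, so F = 36 and E = 108.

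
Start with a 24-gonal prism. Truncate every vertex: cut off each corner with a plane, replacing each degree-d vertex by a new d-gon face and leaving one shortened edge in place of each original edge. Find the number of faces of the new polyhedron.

74

The base solid has V = 48, E = 72, F = 26.
Truncation replaces each original edge-end by a new vertex, so V′ = 2E = 144.
Each original edge survives, and each old vertex of degree d contributes d new edges; summing degrees gives Σd = 2E, so E′ = E + 2E = 3E = 216.
Each original face survives and each original vertex becomes one new face: F′ = F + V = 74.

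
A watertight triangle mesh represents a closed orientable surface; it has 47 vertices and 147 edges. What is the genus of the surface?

2

Every face is a triangle and each edge borders two faces, so 3F = 2·147, giving F = 98.
χ = V − E + F = 47 − 147 + 98 = -2.
For a closed orientable surface χ = 2 − 2g, so g = (2 − (-2))/2 = 2.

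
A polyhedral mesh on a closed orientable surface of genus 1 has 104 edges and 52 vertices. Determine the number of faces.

52

For a closed orientable surface of genus 1, χ = 2 − 2·1 = 0.
F = 0 − V + E = 0 − 52 + 104 = 52.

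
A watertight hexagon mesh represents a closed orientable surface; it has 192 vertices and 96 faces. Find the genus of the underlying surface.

Every face is a hexagon, so 2E = 6·96 = 576, giving E = 288.
χ = V − E + F = 192 − 288 + 96 = 0.
For a closed orientable surface χ = 2 − 2g, so g = (2 − (0))/2 = 1.

1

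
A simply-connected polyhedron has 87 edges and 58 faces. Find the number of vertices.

31

Here V − E + F = 2.
V = 2 + E − F = 2 + 87 − 58 = 31.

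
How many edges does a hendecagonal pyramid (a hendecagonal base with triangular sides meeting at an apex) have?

22

A pyramid on an n-gon base has one n-gon and n triangles: V = 11 + 1 = 12, E = 2·11 = 22, F = 11 + 1 = 12.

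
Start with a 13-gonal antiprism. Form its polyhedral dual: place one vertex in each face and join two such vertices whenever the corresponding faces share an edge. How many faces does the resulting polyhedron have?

26

The base solid has V = 26, E = 52, F = 28.
The dual swaps V and F and preserves E: V′ = F = 28, E′ = E = 52, F′ = V = 26.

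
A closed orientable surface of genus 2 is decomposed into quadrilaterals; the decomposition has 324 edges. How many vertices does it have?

χ = 2 − 2·2 = -2, and every face is a square so 4F = 2E.
F = 2E/4 = 162. Then V = -2 + E − F = -2 + 324 − 162 = 160.

160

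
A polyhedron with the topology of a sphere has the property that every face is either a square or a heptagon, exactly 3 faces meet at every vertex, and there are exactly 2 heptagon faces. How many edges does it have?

Let x be the number of squares; then F = 2 + x.
Edge–face incidences: 2E = 7·2 + 4·x = 14 + 4x.
Every vertex has degree 3, so 3V = 2E.
Euler: V − E + F = 2 ⇒ (2E)/3 − E + (2 + x) = 2.
Multiply by 6: 2·(2E) − 3·(2E) + 6·(2 + x) = 12, i.e. 12 + 6x − (14 + 4x) = 12.
Collecting terms: 2x − 2 = 12, so 2x = 14, so x = 7.
Then 2E = 14 + 4·7 = 42, so E = 21, V = 2E/3 = 14, F = 2 + 7 = 9.

21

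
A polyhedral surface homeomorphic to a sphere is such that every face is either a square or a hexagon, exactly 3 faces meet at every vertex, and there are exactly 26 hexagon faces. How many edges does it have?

Let x be the number of squares; then F = 26 + x.
Edge–face incidences: 2E = 6·26 + 4·x = 156 + 4x.
Every vertex has degree 3, so 3V = 2E.
Euler: V − E + F = 2 ⇒ (2E)/3 − E + (26 + x) = 2.
Multiply by 6: 2·(2E) − 3·(2E) + 6·(26 + x) = 12, i.e. 156 + 6x − (156 + 4x) = 12.
Collecting terms: 2x = 12, so x = 6.
Then 2E = 156 + 4·6 = 180, so E = 90, V = 2E/3 = 60, F = 26 + 6 = 32.

90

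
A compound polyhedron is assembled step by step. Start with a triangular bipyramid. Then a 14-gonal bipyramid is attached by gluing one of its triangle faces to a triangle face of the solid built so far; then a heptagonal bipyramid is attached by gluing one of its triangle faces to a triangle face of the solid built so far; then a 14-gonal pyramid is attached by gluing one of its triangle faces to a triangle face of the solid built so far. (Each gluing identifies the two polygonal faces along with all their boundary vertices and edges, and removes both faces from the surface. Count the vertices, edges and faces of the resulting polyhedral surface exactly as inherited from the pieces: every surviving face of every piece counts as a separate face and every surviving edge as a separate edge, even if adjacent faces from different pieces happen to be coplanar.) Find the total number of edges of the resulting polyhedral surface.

A triangular bipyramid: V=5, E=9, F=6.
Attach a 14-gonal bipyramid (V=16, E=42, F=28) along a 3-gon: merge 3 vertices and 3 edges, delete both glued faces → V=18, E=48, F=32.
Attach a heptagonal bipyramid (V=9, E=21, F=14) along a 3-gon: merge 3 vertices and 3 edges, delete both glued faces → V=24, E=66, F=44.
Attach a 14-gonal pyramid (V=15, E=28, F=15) along a 3-gon: merge 3 vertices and 3 edges, delete both glued faces → V=36, E=91, F=57.
Check: V − E + F = 36 − 91 + 57 = 2.

91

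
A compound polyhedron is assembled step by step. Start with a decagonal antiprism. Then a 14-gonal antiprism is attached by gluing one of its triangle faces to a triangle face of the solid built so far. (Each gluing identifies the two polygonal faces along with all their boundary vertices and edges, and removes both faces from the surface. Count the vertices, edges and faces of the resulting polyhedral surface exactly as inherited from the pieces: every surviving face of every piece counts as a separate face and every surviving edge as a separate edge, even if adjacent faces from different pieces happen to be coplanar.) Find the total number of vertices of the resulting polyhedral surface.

A decagonal antiprism: V=20, E=40, F=22.
Attach a 14-gonal antiprism (V=28, E=56, F=30) along a 3-gon: merge 3 vertices and 3 edges, delete both glued faces → V=45, E=93, F=50.
Check: V − E + F = 45 − 93 + 50 = 2.

45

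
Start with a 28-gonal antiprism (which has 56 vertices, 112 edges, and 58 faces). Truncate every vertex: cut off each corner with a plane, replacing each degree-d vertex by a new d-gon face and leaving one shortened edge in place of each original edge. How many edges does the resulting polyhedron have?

336

Truncation replaces each original edge-end by a new vertex, so V′ = 2E = 224.
Each original edge survives, and each old vertex of degree d contributes d new edges; summing degrees gives Σd = 2E, so E′ = E + 2E = 3E = 336.
Each original face survives and each original vertex becomes one new face: F′ = F + V = 114.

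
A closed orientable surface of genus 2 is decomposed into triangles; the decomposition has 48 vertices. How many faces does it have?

100

χ = 2 − 2·2 = -2, and every face is a triangle so 3F = 2E.
V − E + F = -2 with E = 3F/2 gives 48 − (3/2 − 1)·F = -2, so F = 100 and E = 150.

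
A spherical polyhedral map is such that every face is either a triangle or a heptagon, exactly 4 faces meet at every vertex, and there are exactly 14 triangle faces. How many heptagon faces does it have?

Let x be the number of heptagons; then F = 14 + x.
Edge–face incidences: 2E = 3·14 + 7·x = 42 + 7x.
Every vertex has degree 4, so 4V = 2E.
Euler: V − E + F = 2 ⇒ (2E)/4 − E + (14 + x) = 2.
Multiply by 8: 2·(2E) − 4·(2E) + 8·(14 + x) = 16, i.e. 112 + 8x − 2·(42 + 7x) = 16.
Collecting terms: −6x + 28 = 16, so −6x = −12, so x = 2.
Then 2E = 42 + 7·2 = 56, so E = 28, V = 2E/4 = 14, F = 14 + 2 = 16.

2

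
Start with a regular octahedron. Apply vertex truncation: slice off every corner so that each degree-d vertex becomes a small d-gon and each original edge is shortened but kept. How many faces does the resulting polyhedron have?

14

The base solid has V = 6, E = 12, F = 8.
Truncation replaces each original edge-end by a new vertex, so V′ = 2E = 24.
Each original edge survives, and each old vertex of degree d contributes d new edges; summing degrees gives Σd = 2E, so E′ = E + 2E = 3E = 36.
Each original face survives and each original vertex becomes one new face: F′ = F + V = 14.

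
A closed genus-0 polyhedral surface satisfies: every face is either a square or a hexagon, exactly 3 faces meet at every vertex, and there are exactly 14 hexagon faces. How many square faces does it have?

Let x be the number of squares; then F = 14 + x.
Edge–face incidences: 2E = 6·14 + 4·x = 84 + 4x.
Every vertex has degree 3, so 3V = 2E.
Euler: V − E + F = 2 ⇒ (2E)/3 − E + (14 + x) = 2.
Multiply by 6: 2·(2E) − 3·(2E) + 6·(14 + x) = 12, i.e. 84 + 6x − (84 + 4x) = 12.
Collecting terms: 2x = 12, so x = 6.
Then 2E = 84 + 4·6 = 108, so E = 54, V = 2E/3 = 36, F = 14 + 6 = 20.

6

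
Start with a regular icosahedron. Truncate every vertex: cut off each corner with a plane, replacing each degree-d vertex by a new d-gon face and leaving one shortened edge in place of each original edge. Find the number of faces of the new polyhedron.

32

The base solid has V = 12, E = 30, F = 20.
Truncation replaces each original edge-end by a new vertex, so V′ = 2E = 60.
Each original edge survives, and each old vertex of degree d contributes d new edges; summing degrees gives Σd = 2E, so E′ = E + 2E = 3E = 90.
Each original face survives and each original vertex becomes one new face: F′ = F + V = 32.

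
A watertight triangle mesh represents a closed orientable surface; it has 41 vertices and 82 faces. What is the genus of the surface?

Every face is a triangle, so 2E = 3·82 = 246, giving E = 123.
χ = V − E + F = 41 − 123 + 82 = 0.
For a closed orientable surface χ = 2 − 2g, so g = (2 − (0))/2 = 1.

1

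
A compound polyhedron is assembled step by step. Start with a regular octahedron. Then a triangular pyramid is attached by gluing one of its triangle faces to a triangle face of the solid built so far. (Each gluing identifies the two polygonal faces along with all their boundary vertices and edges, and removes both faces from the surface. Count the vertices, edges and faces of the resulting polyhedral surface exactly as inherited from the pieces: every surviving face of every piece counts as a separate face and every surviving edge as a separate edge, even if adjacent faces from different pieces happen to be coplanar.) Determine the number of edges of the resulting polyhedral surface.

15

A regular octahedron: V=6, E=12, F=8.
Attach a triangular pyramid (V=4, E=6, F=4) along a 3-gon: merge 3 vertices and 3 edges, delete both glued faces → V=7, E=15, F=10.
Check: V − E + F = 7 − 15 + 10 = 2.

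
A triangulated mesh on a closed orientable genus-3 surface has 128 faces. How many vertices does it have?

60

χ = 2 − 2·3 = -4, and every face is a triangle so 3F = 2E.
E = 3·128/2 = 192. Then V = -4 + E − F = -4 + 192 − 128 = 60.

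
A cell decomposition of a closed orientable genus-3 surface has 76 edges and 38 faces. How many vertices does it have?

For a closed orientable surface of genus 3, χ = 2 − 2·3 = -4.
V = -4 + E − F = -4 + 76 − 38 = 34.

34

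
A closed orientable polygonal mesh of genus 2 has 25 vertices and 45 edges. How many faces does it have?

18

For a closed orientable surface of genus 2, χ = 2 − 2·2 = -2.
F = -2 − V + E = -2 − 25 + 45 = 18.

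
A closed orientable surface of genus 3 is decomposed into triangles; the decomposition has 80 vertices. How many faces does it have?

χ = 2 − 2·3 = -4, and every face is a triangle so 3F = 2E.
V − E + F = -4 with E = 3F/2 gives 80 − (3/2 − 1)·F = -4, so F = 168 and E = 252.

168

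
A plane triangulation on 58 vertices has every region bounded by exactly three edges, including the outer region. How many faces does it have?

In a plane triangulation 3F = 2E and V − E + F = 2, so F = 2V − 4 = 2·58 − 4 = 112.

112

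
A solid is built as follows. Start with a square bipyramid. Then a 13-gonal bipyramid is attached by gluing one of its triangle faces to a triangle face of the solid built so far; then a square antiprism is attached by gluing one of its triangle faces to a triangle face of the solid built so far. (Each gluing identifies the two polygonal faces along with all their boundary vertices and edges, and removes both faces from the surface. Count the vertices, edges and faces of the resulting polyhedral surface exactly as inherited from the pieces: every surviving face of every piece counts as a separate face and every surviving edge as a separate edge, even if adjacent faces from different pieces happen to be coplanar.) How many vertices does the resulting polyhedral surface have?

A square bipyramid: V=6, E=12, F=8.
Attach a 13-gonal bipyramid (V=15, E=39, F=26) along a 3-gon: merge 3 vertices and 3 edges, delete both glued faces → V=18, E=48, F=32.
Attach a square antiprism (V=8, E=16, F=10) along a 3-gon: merge 3 vertices and 3 edges, delete both glued faces → V=23, E=61, F=40.
Check: V − E + F = 23 − 61 + 40 = 2.

23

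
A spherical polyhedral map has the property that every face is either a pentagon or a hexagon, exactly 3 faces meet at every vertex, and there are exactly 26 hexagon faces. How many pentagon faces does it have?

Let x be the number of pentagons; then F = 26 + x.
Edge–face incidences: 2E = 6·26 + 5·x = 156 + 5x.
Every vertex has degree 3, so 3V = 2E.
Euler: V − E + F = 2 ⇒ (2E)/3 − E + (26 + x) = 2.
Multiply by 6: 2·(2E) − 3·(2E) + 6·(26 + x) = 12, i.e. 156 + 6x − (156 + 5x) = 12.
Collecting terms: x = 12.
Then 2E = 156 + 5·12 = 216, so E = 108, V = 2E/3 = 72, F = 26 + 12 = 38.

12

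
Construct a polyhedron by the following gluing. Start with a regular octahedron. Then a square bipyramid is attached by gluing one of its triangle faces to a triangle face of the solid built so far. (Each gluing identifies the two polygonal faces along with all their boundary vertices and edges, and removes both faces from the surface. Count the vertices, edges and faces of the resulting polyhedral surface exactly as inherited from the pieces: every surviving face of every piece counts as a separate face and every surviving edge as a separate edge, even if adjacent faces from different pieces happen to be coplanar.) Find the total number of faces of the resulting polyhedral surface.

14

A regular octahedron: V=6, E=12, F=8.
Attach a square bipyramid (V=6, E=12, F=8) along a 3-gon: merge 3 vertices and 3 edges, delete both glued faces → V=9, E=21, F=14.
Check: V − E + F = 9 − 21 + 14 = 2.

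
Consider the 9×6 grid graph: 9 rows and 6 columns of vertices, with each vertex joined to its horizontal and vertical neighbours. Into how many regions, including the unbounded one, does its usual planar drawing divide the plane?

The grid has V = 9·6 = 54 vertices and E = 9·5 + 6·8 = 93 edges.
F = 2 − V + E = 2 − 54 + 93 = 41.

41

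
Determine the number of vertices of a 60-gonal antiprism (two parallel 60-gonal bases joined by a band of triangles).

An antiprism on an n-gon has two n-gon caps and 2n triangles: V = 2·60 = 120, E = 4·60 = 240, F = 2·60 + 2 = 122.

120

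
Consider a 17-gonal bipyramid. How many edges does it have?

51

A bipyramid over an n-gon has 2n triangular faces and n + 2 vertices: V = 17 + 2 = 19, E = 3·17 = 51, F = 2·17 = 34.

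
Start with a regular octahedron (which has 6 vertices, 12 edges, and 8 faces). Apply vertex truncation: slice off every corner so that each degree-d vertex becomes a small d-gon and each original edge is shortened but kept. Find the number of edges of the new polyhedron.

36

Truncation replaces each original edge-end by a new vertex, so V′ = 2E = 24.
Each original edge survives, and each old vertex of degree d contributes d new edges; summing degrees gives Σd = 2E, so E′ = E + 2E = 3E = 36.
Each original face survives and each original vertex becomes one new face: F′ = F + V = 14.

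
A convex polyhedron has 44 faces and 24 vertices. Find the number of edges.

Here V − E + F = 2.
E = V + F − (2) = 24 + 44 − (2) = 66.

66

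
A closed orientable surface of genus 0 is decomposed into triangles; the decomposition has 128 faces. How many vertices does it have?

χ = 2 − 2·0 = 2, and every face is a triangle so 3F = 2E.
E = 3·128/2 = 192. Then V = 2 + E − F = 2 + 192 − 128 = 66.

66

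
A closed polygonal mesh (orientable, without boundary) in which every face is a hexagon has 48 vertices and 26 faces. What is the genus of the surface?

Every face is a hexagon, so 2E = 6·26 = 156, giving E = 78.
χ = V − E + F = 48 − 78 + 26 = -4.
For a closed orientable surface χ = 2 − 2g, so g = (2 − (-4))/2 = 3.

3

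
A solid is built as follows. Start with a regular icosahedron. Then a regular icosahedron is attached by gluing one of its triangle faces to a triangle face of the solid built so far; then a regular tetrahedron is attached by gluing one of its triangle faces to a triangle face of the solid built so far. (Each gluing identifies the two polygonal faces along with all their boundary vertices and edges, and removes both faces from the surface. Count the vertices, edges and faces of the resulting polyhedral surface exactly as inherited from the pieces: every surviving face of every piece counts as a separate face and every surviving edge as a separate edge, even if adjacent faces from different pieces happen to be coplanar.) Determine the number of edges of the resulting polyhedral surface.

60

A regular icosahedron: V=12, E=30, F=20.
Attach a regular icosahedron (V=12, E=30, F=20) along a 3-gon: merge 3 vertices and 3 edges, delete both glued faces → V=21, E=57, F=38.
Attach a regular tetrahedron (V=4, E=6, F=4) along a 3-gon: merge 3 vertices and 3 edges, delete both glued faces → V=22, E=60, F=40.
Check: V − E + F = 22 − 60 + 40 = 2.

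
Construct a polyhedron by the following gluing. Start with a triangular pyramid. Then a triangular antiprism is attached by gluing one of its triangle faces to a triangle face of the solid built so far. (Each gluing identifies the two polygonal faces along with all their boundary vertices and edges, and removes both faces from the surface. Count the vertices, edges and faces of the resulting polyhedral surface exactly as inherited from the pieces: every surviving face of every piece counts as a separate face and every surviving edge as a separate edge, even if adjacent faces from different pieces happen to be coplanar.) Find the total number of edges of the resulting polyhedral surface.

A triangular pyramid: V=4, E=6, F=4.
Attach a triangular antiprism (V=6, E=12, F=8) along a 3-gon: merge 3 vertices and 3 edges, delete both glued faces → V=7, E=15, F=10.
Check: V − E + F = 7 − 15 + 10 = 2.

15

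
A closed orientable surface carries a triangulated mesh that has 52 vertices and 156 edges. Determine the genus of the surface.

Every face is a triangle and each edge borders two faces, so 3F = 2·156, giving F = 104.
χ = V − E + F = 52 − 156 + 104 = 0.
For a closed orientable surface χ = 2 − 2g, so g = (2 − (0))/2 = 1.

1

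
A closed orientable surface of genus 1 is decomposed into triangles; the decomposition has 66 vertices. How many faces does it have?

132

χ = 2 − 2·1 = 0, and every face is a triangle so 3F = 2E.
V − E + F = 0 with E = 3F/2 gives 66 − (3/2 − 1)·F = 0, so F = 132 and E = 198.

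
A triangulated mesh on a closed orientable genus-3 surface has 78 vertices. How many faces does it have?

χ = 2 − 2·3 = -4, and every face is a triangle so 3F = 2E.
V − E + F = -4 with E = 3F/2 gives 78 − (3/2 − 1)·F = -4, so F = 164 and E = 246.

164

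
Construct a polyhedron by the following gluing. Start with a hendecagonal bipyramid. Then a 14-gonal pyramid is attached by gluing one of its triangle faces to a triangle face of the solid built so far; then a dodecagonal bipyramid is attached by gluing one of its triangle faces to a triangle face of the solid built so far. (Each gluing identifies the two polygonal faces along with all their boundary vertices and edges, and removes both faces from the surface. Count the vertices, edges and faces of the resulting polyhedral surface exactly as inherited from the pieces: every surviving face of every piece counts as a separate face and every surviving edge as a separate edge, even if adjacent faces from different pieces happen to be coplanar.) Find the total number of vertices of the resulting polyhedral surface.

A hendecagonal bipyramid: V=13, E=33, F=22.
Attach a 14-gonal pyramid (V=15, E=28, F=15) along a 3-gon: merge 3 vertices and 3 edges, delete both glued faces → V=25, E=58, F=35.
Attach a dodecagonal bipyramid (V=14, E=36, F=24) along a 3-gon: merge 3 vertices and 3 edges, delete both glued faces → V=36, E=91, F=57.
Check: V − E + F = 36 − 91 + 57 = 2.

36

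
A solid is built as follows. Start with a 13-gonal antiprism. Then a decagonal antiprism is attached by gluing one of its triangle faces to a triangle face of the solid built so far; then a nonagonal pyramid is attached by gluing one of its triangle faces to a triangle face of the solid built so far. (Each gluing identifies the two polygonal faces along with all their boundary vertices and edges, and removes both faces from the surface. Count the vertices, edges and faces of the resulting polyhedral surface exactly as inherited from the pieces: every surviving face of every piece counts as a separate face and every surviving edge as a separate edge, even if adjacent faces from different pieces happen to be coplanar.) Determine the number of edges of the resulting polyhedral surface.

104

A 13-gonal antiprism: V=26, E=52, F=28.
Attach a decagonal antiprism (V=20, E=40, F=22) along a 3-gon: merge 3 vertices and 3 edges, delete both glued faces → V=43, E=89, F=48.
Attach a nonagonal pyramid (V=10, E=18, F=10) along a 3-gon: merge 3 vertices and 3 edges, delete both glued faces → V=50, E=104, F=56.
Check: V − E + F = 50 − 104 + 56 = 2.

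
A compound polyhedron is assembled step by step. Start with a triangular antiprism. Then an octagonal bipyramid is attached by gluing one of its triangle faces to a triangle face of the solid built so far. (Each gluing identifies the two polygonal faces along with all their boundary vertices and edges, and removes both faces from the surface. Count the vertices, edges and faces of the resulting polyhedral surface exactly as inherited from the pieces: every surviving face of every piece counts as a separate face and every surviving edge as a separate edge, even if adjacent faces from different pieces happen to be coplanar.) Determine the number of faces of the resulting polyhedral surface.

A triangular antiprism: V=6, E=12, F=8.
Attach an octagonal bipyramid (V=10, E=24, F=16) along a 3-gon: merge 3 vertices and 3 edges, delete both glued faces → V=13, E=33, F=22.
Check: V − E + F = 13 − 33 + 22 = 2.

22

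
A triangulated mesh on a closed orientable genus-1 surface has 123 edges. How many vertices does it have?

41

χ = 2 − 2·1 = 0, and every face is a triangle so 3F = 2E.
F = 2E/3 = 82. Then V = 0 + E − F = 0 + 123 − 82 = 41.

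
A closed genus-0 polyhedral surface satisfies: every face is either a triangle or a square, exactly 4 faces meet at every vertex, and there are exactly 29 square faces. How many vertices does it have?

35

Let x be the number of triangles; then F = 29 + x.
Edge–face incidences: 2E = 4·29 + 3·x = 116 + 3x.
Every vertex has degree 4, so 4V = 2E.
Euler: V − E + F = 2 ⇒ (2E)/4 − E + (29 + x) = 2.
Multiply by 8: 2·(2E) − 4·(2E) + 8·(29 + x) = 16, i.e. 232 + 8x − 2·(116 + 3x) = 16.
Collecting terms: 2x = 16, so x = 8.
Then 2E = 116 + 3·8 = 140, so E = 70, V = 2E/4 = 35, F = 29 + 8 = 37.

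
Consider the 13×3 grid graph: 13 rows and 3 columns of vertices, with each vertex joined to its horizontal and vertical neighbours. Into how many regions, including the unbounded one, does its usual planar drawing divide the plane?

25

The grid has V = 13·3 = 39 vertices and E = 13·2 + 3·12 = 62 edges.
F = 2 − V + E = 2 − 39 + 62 = 25.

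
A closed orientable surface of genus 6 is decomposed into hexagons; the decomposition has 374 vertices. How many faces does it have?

192

χ = 2 − 2·6 = -10, and every face is a hexagon so 6F = 2E.
V − E + F = -10 with E = 6F/2 gives 374 − (6/2 − 1)·F = -10, so F = 192 and E = 576.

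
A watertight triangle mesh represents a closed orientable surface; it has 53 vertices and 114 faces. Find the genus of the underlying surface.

3

Every face is a triangle, so 2E = 3·114 = 342, giving E = 171.
χ = V − E + F = 53 − 171 + 114 = -4.
For a closed orientable surface χ = 2 − 2g, so g = (2 − (-4))/2 = 3.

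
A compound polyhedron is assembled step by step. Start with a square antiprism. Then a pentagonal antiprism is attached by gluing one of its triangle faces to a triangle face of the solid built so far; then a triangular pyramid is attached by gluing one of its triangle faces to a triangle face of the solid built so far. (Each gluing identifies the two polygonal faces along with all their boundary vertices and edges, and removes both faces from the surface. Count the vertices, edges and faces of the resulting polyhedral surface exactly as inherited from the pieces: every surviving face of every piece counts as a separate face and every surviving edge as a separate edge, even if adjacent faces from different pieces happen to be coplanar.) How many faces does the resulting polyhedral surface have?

A square antiprism: V=8, E=16, F=10.
Attach a pentagonal antiprism (V=10, E=20, F=12) along a 3-gon: merge 3 vertices and 3 edges, delete both glued faces → V=15, E=33, F=20.
Attach a triangular pyramid (V=4, E=6, F=4) along a 3-gon: merge 3 vertices and 3 edges, delete both glued faces → V=16, E=36, F=22.
Check: V − E + F = 16 − 36 + 22 = 2.

22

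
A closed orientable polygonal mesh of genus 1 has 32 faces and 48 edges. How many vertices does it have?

For a closed orientable surface of genus 1, χ = 2 − 2·1 = 0.
V = 0 + E − F = 0 + 48 − 32 = 16.

16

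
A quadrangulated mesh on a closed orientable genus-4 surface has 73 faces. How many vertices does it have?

χ = 2 − 2·4 = -6, and every face is a square so 4F = 2E.
E = 4·73/2 = 146. Then V = -6 + E − F = -6 + 146 − 73 = 67.

67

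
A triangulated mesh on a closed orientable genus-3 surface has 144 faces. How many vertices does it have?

χ = 2 − 2·3 = -4, and every face is a triangle so 3F = 2E.
E = 3·144/2 = 216. Then V = -4 + E − F = -4 + 216 − 144 = 68.

68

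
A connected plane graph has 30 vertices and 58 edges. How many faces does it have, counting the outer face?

Euler's formula for a connected plane graph: V − E + F = 2, so F = 2 − 30 + 58 = 30.

30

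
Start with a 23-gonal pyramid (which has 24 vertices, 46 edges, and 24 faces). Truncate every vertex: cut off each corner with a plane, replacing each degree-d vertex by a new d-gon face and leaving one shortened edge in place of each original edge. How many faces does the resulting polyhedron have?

48

Truncation replaces each original edge-end by a new vertex, so V′ = 2E = 92.
Each original edge survives, and each old vertex of degree d contributes d new edges; summing degrees gives Σd = 2E, so E′ = E + 2E = 3E = 138.
Each original face survives and each original vertex becomes one new face: F′ = F + V = 48.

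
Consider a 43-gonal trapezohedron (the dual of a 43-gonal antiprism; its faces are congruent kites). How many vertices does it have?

88

The n-trapezohedron (dual of the n-antiprism) has V = 2·43 + 2 = 88, E = 4·43 = 172, F = 2·43 = 86.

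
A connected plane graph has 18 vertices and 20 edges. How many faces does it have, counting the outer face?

Euler's formula for a connected plane graph: V − E + F = 2, so F = 2 − 18 + 20 = 4.

4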